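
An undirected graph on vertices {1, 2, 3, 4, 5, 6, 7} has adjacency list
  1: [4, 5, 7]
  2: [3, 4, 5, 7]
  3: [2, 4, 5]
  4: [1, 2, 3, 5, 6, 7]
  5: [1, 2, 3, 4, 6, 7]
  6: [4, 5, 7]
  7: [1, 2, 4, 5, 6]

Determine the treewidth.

3

A width-3 tree decomposition is:
Bags: B1 = {2, 4, 5, 7}  B2 = {4, 5, 6, 7}  B3 = {2, 3, 4, 5}  B4 = {1, 4, 5, 7}
Tree: B1–B2, B1–B3, B1–B4
Every bag has size at most 4, so the width is 4 − 1 = 3 and tw(G) ≤ 3. Conversely, {2, 3, 4, 5} is a clique of size 4, and the vertices of any clique must share a bag in every tree decomposition; so some bag has ≥ 4 vertices and tw(G) ≥ 3. Hence tw(G) = 3 exactly.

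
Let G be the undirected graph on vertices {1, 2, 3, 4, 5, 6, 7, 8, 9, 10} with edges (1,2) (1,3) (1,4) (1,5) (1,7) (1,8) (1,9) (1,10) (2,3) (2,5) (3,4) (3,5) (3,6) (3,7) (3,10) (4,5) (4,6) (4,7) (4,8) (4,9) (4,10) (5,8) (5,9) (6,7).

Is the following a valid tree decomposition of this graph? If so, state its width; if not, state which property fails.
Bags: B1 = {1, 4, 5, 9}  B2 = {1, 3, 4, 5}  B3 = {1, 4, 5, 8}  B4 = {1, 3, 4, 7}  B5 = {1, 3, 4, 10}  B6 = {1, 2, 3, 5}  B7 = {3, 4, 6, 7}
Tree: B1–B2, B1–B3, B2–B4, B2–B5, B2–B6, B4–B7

Vertex coverage: the bags together contain {1, 2, 3, 4, 5, 6, 7, 8, 9, 10}, the full vertex set. Edge coverage: each edge of G has both endpoints in at least one bag. Running intersection: for every vertex, the bags containing it form a connected subtree. All three properties hold, so this is a valid tree decomposition of width max|bag| − 1 = 3, and hence tw(G) ≤ 3.

Yes; width 3.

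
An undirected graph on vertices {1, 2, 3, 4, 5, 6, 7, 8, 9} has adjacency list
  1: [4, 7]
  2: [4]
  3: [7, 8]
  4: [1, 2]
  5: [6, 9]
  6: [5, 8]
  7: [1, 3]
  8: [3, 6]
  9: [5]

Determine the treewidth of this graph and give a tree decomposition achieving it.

The largest bag has 2 vertices, giving width 1; this decomposition certifies tw(G) ≤ 1. Any graph with an edge has treewidth ≥ 1, and G has the edge 2–4. Hence tw(G) = 1 exactly.

Treewidth 1.
One such decomposition:
Bags: B1 = {2, 4}  B2 = {1, 4}  B3 = {1, 7}  B4 = {3, 7}  B5 = {3, 8}  B6 = {6, 8}  B7 = {5, 6}  B8 = {5, 9}
Tree: B1–B2, B2–B3, B3–B4, B4–B5, B5–B6, B6–B7, B7–B8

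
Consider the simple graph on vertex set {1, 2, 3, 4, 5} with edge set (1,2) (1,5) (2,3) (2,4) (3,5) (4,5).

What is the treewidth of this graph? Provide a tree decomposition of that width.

Each bag holds 3 vertices, so the decomposition has width 2, which upper-bounds the treewidth. Since 2–4–5–3–2 is a cycle in G, G is not acyclic. Forests are exactly the graphs of treewidth ≤ 1, so tw(G) ≥ 2. The upper and lower bounds meet at 2, so that is the treewidth.

Treewidth 2.
One optimal decomposition is:
Bags: B1 = {2, 4, 5}  B2 = {2, 3, 5}  B3 = {1, 2, 5}
Tree: B1–B2, B2–B3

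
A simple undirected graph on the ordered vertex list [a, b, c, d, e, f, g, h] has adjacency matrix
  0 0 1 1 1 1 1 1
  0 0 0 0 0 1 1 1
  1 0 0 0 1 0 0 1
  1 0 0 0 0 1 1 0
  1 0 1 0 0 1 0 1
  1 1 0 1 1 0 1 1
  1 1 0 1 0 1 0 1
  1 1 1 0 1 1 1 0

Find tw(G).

3

A width-3 tree decomposition is:
Bags: B1 = {a, f, g, h}  B2 = {b, f, g, h}  B3 = {a, d, f, g}  B4 = {a, e, f, h}  B5 = {a, c, e, h}
Tree: B1–B2, B1–B3, B1–B4, B4–B5
Each bag holds 4 vertices, so the decomposition has width 3, which upper-bounds the treewidth. For the lower bound, the 4 vertices {a, c, e, h} are pairwise adjacent, and any tree decomposition puts a clique entirely inside one bag — forcing width ≥ 3. Hence tw(G) = 3 exactly.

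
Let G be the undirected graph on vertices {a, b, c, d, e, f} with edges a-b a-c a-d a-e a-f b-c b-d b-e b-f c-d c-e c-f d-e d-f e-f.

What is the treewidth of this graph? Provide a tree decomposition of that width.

Treewidth 5.
One such decomposition:
Bags: B1 = {a, b, c, d, e, f}
Tree: (single bag)

With just one bag of size 6, the width is 6 − 1 = 5, so tw(G) ≤ 5. On the other hand G contains the 6-clique {a, b, c, d, e, f}. A clique must lie in a single bag of any decomposition, so no decomposition can have width below 5. Combining the bounds, tw(G) = 5.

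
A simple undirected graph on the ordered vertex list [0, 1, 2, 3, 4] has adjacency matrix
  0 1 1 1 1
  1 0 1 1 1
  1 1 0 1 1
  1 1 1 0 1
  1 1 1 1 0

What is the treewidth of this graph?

4

A width-4 tree decomposition is:
Bags: B1 = {0, 1, 2, 3, 4}
Tree: (single bag)
With just one bag of size 5, the width is 5 − 1 = 4, so tw(G) ≤ 4. On the other hand G contains the 5-clique {0, 1, 2, 3, 4}. A clique must lie in a single bag of any decomposition, so no decomposition can have width below 4. Therefore the treewidth is 4.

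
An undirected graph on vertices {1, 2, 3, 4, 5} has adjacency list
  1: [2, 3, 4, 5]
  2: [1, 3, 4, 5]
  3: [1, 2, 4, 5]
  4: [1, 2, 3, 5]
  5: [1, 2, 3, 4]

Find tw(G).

4

A width-4 tree decomposition is:
Bags: B1 = {1, 2, 3, 4, 5}
Tree: (single bag)
A single bag containing all 5 vertices is trivially a valid decomposition of width 4. For the lower bound, the 5 vertices {1, 2, 3, 4, 5} are pairwise adjacent, and any tree decomposition puts a clique entirely inside one bag — forcing width ≥ 4. Combining the bounds, tw(G) = 4.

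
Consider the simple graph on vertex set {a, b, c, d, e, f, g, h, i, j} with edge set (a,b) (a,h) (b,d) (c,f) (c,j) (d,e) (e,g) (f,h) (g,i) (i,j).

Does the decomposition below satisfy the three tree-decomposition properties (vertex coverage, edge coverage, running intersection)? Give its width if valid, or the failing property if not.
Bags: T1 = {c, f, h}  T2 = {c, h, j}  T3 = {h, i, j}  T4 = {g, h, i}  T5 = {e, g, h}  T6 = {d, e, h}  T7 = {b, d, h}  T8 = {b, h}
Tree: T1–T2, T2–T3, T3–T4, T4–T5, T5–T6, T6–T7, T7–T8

No — vertex a appears in no bag.

A tree decomposition must satisfy three properties: every vertex lies in some bag; for every edge, both endpoints lie together in some bag; and for every vertex, the bags containing it form a connected subtree. Here vertex a appears in no bag, so the decomposition is invalid.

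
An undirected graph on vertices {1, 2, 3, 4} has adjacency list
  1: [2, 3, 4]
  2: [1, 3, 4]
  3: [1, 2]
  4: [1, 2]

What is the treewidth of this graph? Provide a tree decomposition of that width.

Treewidth 2.
One optimal decomposition is:
Bags: B1 = {1, 2, 3}  B2 = {1, 2, 4}
Tree: B1–B2

The largest bag has 3 vertices, giving width 2; this decomposition certifies tw(G) ≤ 2. For the lower bound, the 3 vertices {1, 2, 3} are pairwise adjacent, and any tree decomposition puts a clique entirely inside one bag — forcing width ≥ 2. Combining the bounds, tw(G) = 2.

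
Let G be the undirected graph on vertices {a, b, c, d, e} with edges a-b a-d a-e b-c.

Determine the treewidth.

A width-1 tree decomposition is:
Bags: B1 = {a, d}  B2 = {a, b}  B3 = {b, c}  B4 = {a, e}
Tree: B1–B2, B2–B3, B2–B4
The largest bag has 2 vertices, giving width 1; this decomposition certifies tw(G) ≤ 1. Any graph with an edge has treewidth ≥ 1, and G has the edge a–d. Combining the bounds, tw(G) = 1.

1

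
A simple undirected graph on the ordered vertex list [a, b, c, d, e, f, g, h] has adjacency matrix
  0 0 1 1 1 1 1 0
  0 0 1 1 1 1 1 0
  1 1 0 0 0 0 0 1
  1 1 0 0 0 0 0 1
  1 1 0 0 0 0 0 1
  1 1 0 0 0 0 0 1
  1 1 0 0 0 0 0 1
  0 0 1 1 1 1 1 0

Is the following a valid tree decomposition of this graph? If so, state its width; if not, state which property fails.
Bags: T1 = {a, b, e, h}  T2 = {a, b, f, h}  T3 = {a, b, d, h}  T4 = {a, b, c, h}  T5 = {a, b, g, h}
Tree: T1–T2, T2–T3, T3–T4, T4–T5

Yes; width 3.

Every vertex of G appears in some bag (union = {a, b, c, d, e, f, g, h}); every edge is covered by a bag; and for each vertex v the set of bags containing v is connected in the bag tree. The decomposition is therefore valid. The largest bag has 4 vertices, so the width is 3.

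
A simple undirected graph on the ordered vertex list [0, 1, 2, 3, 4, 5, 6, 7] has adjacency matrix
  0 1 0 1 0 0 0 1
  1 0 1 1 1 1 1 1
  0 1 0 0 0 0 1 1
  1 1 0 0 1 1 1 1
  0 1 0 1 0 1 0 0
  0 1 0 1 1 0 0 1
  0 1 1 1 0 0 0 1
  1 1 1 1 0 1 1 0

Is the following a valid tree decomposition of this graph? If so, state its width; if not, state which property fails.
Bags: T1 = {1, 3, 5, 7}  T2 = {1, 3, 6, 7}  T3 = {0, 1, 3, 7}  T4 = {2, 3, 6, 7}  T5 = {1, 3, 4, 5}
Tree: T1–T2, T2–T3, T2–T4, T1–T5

A tree decomposition must satisfy three properties: every vertex lies in some bag; for every edge, both endpoints lie together in some bag; and for every vertex, the bags containing it form a connected subtree. Here edge (1,2) lies in no bag, so the decomposition is invalid.

No — edge (1,2) lies in no bag.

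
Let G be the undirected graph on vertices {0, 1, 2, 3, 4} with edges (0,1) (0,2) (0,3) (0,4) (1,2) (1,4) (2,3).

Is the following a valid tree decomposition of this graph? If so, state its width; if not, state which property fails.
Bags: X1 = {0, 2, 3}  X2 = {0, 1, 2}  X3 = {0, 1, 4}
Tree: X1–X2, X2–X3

Yes; width 2.

Checking the three conditions: (i) the bags cover all of {0, 1, 2, 3, 4}; (ii) for each edge, some bag contains both endpoints; (iii) the bags containing any fixed vertex form a subtree. All hold, so the decomposition is valid with width 3 − 1 = 2.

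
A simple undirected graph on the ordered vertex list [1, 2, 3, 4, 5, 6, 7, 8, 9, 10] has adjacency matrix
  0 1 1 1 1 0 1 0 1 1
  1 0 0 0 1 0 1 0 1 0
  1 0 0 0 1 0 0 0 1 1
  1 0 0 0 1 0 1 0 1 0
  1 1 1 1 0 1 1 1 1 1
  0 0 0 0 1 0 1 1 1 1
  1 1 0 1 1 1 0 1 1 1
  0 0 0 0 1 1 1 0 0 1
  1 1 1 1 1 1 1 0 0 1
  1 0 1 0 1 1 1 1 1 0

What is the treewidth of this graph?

A width-4 tree decomposition is:
Bags: B1 = {5, 6, 7, 9, 10}  B2 = {1, 5, 7, 9, 10}  B3 = {1, 4, 5, 7, 9}  B4 = {5, 6, 7, 8, 10}  B5 = {1, 2, 5, 7, 9}  B6 = {1, 3, 5, 9, 10}
Tree: B1–B2, B2–B3, B1–B4, B2–B5, B2–B6
The largest bag has 5 vertices, giving width 4; this decomposition certifies tw(G) ≤ 4. For the lower bound, the 5 vertices {1, 3, 5, 9, 10} are pairwise adjacent, and any tree decomposition puts a clique entirely inside one bag — forcing width ≥ 4. Combining the bounds, tw(G) = 4.

4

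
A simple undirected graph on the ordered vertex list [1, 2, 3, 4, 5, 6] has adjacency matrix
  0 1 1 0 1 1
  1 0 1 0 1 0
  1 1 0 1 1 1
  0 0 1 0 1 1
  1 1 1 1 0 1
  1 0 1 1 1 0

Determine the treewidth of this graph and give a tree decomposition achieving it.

The largest bag has 4 vertices, giving width 3; this decomposition certifies tw(G) ≤ 3. On the other hand G contains the 4-clique {1, 2, 3, 5}. A clique must lie in a single bag of any decomposition, so no decomposition can have width below 3. The upper and lower bounds meet at 3, so that is the treewidth.

Treewidth 3.
One such decomposition:
Bags: B1 = {1, 3, 5, 6}  B2 = {3, 4, 5, 6}  B3 = {1, 2, 3, 5}
Tree: B1–B2, B1–B3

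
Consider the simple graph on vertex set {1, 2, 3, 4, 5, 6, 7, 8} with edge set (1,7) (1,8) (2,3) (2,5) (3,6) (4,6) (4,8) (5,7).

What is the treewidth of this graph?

2

A width-2 tree decomposition is:
Bags: B1 = {1, 7, 8}  B2 = {4, 7, 8}  B3 = {4, 6, 7}  B4 = {3, 6, 7}  B5 = {2, 3, 7}  B6 = {2, 5, 7}
Tree: B1–B2, B2–B3, B3–B4, B4–B5, B5–B6
Every bag has size at most 3, so the width is 3 − 1 = 2 and tw(G) ≤ 2. For the lower bound, G contains the cycle 7–1–8–4–6–3–2–5–7, so G is not a forest; only forests have treewidth ≤ 1, hence tw(G) ≥ 2. Therefore the treewidth is 2.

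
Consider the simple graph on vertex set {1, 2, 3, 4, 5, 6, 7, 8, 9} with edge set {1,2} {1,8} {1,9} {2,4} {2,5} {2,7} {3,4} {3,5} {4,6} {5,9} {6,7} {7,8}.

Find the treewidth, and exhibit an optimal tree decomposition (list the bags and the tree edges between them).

Every bag has size at most 4, so the width is 4 − 1 = 3 and tw(G) ≤ 3. For the lower bound: the 4 vertex sets {3,5,9}, {1}, {2}, {4,6,7,8} are disjoint, each induces a connected subgraph, and every pair is joined by at least one edge of G. Contracting each set to a single vertex therefore yields K_{4} as a minor, and since treewidth is minor-monotone, tw(G) ≥ tw(K_{4}) = 3. The upper and lower bounds meet at 3, so that is the treewidth.

Treewidth 3.
Bags: B1 = {1, 3, 5, 9}  B2 = {1, 2, 3, 5}  B3 = {1, 2, 3, 4}  B4 = {1, 2, 4, 8}  B5 = {2, 4, 7, 8}  B6 = {4, 6, 7, 8}
Tree: B1–B2, B2–B3, B3–B4, B4–B5, B5–B6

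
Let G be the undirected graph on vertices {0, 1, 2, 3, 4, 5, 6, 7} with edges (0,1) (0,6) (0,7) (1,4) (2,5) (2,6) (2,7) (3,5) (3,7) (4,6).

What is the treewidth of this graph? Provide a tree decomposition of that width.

Treewidth 2.
One optimal decomposition is:
Bags: B1 = {2, 3, 5}  B2 = {2, 3, 7}  B3 = {2, 6, 7}  B4 = {0, 6, 7}  B5 = {0, 4, 6}  B6 = {0, 1, 4}
Tree: B1–B2, B2–B3, B3–B4, B4–B5, B5–B6

The largest bag has 3 vertices, giving width 2; this decomposition certifies tw(G) ≤ 2. The edges 5–3–7–2–5 form a cycle, so G is not a tree and its treewidth is at least 2. The upper and lower bounds meet at 2, so that is the treewidth.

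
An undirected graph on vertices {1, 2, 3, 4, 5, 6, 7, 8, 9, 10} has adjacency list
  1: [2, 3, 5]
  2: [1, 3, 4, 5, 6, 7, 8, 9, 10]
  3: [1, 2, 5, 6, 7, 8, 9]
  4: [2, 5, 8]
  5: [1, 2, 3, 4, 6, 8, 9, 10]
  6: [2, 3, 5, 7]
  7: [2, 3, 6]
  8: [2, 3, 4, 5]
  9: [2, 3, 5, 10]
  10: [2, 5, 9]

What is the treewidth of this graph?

3

A width-3 tree decomposition is:
Bags: B1 = {2, 3, 5, 9}  B2 = {2, 5, 9, 10}  B3 = {2, 3, 5, 8}  B4 = {2, 3, 5, 6}  B5 = {2, 3, 6, 7}  B6 = {1, 2, 3, 5}  B7 = {2, 4, 5, 8}
Tree: B1–B2, B1–B3, B1–B4, B4–B5, B3–B6, B3–B7
Each bag holds 4 vertices, so the decomposition has width 3, which upper-bounds the treewidth. Conversely, {2, 5, 9, 10} is a clique of size 4, and the vertices of any clique must share a bag in every tree decomposition; so some bag has ≥ 4 vertices and tw(G) ≥ 3. Combining the bounds, tw(G) = 3.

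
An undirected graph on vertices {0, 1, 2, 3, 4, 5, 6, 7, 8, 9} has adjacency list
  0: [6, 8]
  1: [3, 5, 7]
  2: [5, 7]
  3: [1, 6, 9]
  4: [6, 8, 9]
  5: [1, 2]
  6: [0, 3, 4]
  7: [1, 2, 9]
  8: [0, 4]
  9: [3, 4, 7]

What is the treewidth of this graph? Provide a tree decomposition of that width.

Treewidth 2.
Bags: B1 = {0, 4, 8}  B2 = {0, 4, 6}  B3 = {4, 6, 9}  B4 = {3, 6, 9}  B5 = {3, 7, 9}  B6 = {1, 3, 7}  B7 = {1, 2, 7}  B8 = {1, 2, 5}
Tree: B1–B2, B2–B3, B3–B4, B4–B5, B5–B6, B6–B7, B7–B8

Each bag holds 3 vertices, so the decomposition has width 2, which upper-bounds the treewidth. The edges 8–0–6–4–8 form a cycle, so G is not a tree and its treewidth is at least 2. Combining the bounds, tw(G) = 2.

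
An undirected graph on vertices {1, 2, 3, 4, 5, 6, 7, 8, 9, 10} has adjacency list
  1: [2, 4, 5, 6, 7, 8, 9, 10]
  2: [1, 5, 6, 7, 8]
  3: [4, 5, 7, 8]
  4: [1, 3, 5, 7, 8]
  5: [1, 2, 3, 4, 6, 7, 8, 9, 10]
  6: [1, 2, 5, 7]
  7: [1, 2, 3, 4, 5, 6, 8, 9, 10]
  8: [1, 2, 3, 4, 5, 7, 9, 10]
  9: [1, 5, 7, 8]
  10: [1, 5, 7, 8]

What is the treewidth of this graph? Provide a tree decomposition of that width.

Treewidth 4.
One optimal decomposition is:
Bags: B1 = {1, 4, 5, 7, 8}  B2 = {1, 2, 5, 7, 8}  B3 = {1, 5, 7, 8, 9}  B4 = {1, 2, 5, 6, 7}  B5 = {1, 5, 7, 8, 10}  B6 = {3, 4, 5, 7, 8}
Tree: B1–B2, B2–B3, B2–B4, B2–B5, B1–B6

Each bag holds 5 vertices, so the decomposition has width 4, which upper-bounds the treewidth. Conversely, {1, 5, 7, 8, 9} is a clique of size 5, and the vertices of any clique must share a bag in every tree decomposition; so some bag has ≥ 5 vertices and tw(G) ≥ 4. Combining the bounds, tw(G) = 4.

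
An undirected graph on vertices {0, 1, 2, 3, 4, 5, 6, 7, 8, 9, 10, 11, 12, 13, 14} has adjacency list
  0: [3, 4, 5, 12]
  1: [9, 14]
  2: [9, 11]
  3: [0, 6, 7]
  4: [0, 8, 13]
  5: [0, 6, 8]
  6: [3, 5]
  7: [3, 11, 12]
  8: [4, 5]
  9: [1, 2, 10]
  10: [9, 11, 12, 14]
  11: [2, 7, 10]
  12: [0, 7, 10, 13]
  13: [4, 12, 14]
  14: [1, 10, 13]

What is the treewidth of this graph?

A width-3 tree decomposition is:
Bags: B1 = {4, 5, 6, 8}  B2 = {0, 4, 5, 6}  B3 = {0, 3, 4, 6}  B4 = {0, 3, 4, 13}  B5 = {0, 3, 12, 13}  B6 = {3, 7, 12, 13}  B7 = {7, 12, 13, 14}  B8 = {7, 10, 12, 14}  B9 = {7, 10, 11, 14}  B10 = {1, 10, 11, 14}  B11 = {1, 9, 10, 11}  B12 = {1, 2, 9, 11}
Tree: B1–B2, B2–B3, B3–B4, B4–B5, B5–B6, B6–B7, B7–B8, B8–B9, B9–B10, B10–B11, B11–B12
Each bag holds 4 vertices, so the decomposition has width 3, which upper-bounds the treewidth. For the lower bound: the 4 vertex sets {5,6,8}, {4}, {0}, {3,7,12,13} are disjoint, each induces a connected subgraph, and every pair is joined by at least one edge of G. Contracting each set to a single vertex therefore yields K_{4} as a minor, and since treewidth is minor-monotone, tw(G) ≥ tw(K_{4}) = 3. Hence tw(G) = 3 exactly.

3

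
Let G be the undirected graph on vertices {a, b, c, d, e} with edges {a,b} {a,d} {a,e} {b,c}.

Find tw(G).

A width-1 tree decomposition is:
Bags: B1 = {a, d}  B2 = {a, b}  B3 = {b, c}  B4 = {a, e}
Tree: B1–B2, B2–B3, B1–B4
Every bag has size at most 2, so the width is 2 − 1 = 1 and tw(G) ≤ 1. Any graph with an edge has treewidth ≥ 1, and G has the edge d–a. Combining the bounds, tw(G) = 1.

1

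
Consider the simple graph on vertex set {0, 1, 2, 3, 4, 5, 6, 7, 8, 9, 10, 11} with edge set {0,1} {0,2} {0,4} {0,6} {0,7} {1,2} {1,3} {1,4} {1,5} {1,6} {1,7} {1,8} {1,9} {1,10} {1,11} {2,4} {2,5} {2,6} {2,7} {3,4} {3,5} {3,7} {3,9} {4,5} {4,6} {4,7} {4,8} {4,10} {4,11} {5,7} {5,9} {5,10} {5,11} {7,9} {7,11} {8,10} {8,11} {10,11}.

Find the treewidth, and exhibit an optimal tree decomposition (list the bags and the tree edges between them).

Each bag holds 5 vertices, so the decomposition has width 4, which upper-bounds the treewidth. On the other hand G contains the 5-clique {1, 3, 5, 7, 9}. A clique must lie in a single bag of any decomposition, so no decomposition can have width below 4. The upper and lower bounds meet at 4, so that is the treewidth.

Treewidth 4.
Bags: B1 = {0, 1, 2, 4, 7}  B2 = {1, 2, 4, 5, 7}  B3 = {1, 4, 5, 7, 11}  B4 = {1, 3, 4, 5, 7}  B5 = {1, 3, 5, 7, 9}  B6 = {0, 1, 2, 4, 6}  B7 = {1, 4, 5, 10, 11}  B8 = {1, 4, 8, 10, 11}
Tree: B1–B2, B2–B3, B2–B4, B4–B5, B1–B6, B3–B7, B7–B8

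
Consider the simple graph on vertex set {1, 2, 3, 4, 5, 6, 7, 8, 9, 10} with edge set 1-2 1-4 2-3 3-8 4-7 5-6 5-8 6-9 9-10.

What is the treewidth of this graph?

A width-1 tree decomposition is:
Bags: B1 = {4, 7}  B2 = {1, 4}  B3 = {1, 2}  B4 = {2, 3}  B5 = {3, 8}  B6 = {5, 8}  B7 = {5, 6}  B8 = {6, 9}  B9 = {9, 10}
Tree: B1–B2, B2–B3, B3–B4, B4–B5, B5–B6, B6–B7, B7–B8, B8–B9
Each bag holds 2 vertices, so the decomposition has width 1, which upper-bounds the treewidth. Any graph with an edge has treewidth ≥ 1, and G has the edge 7–4. Combining the bounds, tw(G) = 1.

1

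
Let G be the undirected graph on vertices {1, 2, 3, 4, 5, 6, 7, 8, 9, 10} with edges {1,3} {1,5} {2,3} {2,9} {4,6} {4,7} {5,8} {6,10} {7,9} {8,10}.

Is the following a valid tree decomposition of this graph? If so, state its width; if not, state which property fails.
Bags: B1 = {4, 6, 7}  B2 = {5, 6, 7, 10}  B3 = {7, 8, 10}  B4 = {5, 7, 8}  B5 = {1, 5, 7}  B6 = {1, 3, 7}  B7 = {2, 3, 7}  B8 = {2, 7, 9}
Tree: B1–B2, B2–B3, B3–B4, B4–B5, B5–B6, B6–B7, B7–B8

No — bags containing vertex 5 are not connected in the tree.

A tree decomposition must satisfy three properties: every vertex lies in some bag; for every edge, both endpoints lie together in some bag; and for every vertex, the bags containing it form a connected subtree. Here bags containing vertex 5 are not connected in the tree, so the decomposition is invalid.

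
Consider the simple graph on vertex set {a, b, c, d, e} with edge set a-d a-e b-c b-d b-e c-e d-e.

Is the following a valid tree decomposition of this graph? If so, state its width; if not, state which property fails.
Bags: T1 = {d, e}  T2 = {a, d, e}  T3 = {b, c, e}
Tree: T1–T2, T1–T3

A tree decomposition must satisfy three properties: every vertex lies in some bag; for every edge, both endpoints lie together in some bag; and for every vertex, the bags containing it form a connected subtree. Here edge (b,d) lies in no bag, so the decomposition is invalid.

No — edge (b,d) lies in no bag.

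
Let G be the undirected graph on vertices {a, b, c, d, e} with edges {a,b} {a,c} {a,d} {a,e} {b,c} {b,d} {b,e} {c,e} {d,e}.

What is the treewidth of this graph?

3

A width-3 tree decomposition is:
Bags: B1 = {a, b, d, e}  B2 = {a, b, c, e}
Tree: B1–B2
Each bag holds 4 vertices, so the decomposition has width 3, which upper-bounds the treewidth. For the lower bound, the 4 vertices {a, b, d, e} are pairwise adjacent, and any tree decomposition puts a clique entirely inside one bag — forcing width ≥ 3. Therefore the treewidth is 3.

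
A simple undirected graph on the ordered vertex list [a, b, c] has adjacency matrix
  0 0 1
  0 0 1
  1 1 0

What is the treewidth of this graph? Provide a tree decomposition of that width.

Treewidth 1.
Bags: B1 = {a, c}  B2 = {b, c}
Tree: B1–B2

Every bag has size at most 2, so the width is 2 − 1 = 1 and tw(G) ≤ 1. Any graph with an edge has treewidth ≥ 1, and G has the edge a–c. The upper and lower bounds meet at 1, so that is the treewidth.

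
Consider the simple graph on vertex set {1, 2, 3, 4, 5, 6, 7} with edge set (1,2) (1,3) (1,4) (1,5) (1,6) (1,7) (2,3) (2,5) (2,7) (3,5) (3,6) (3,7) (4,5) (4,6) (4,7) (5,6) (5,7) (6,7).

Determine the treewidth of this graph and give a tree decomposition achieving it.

Treewidth 4.
One such decomposition:
Bags: B1 = {1, 4, 5, 6, 7}  B2 = {1, 3, 5, 6, 7}  B3 = {1, 2, 3, 5, 7}
Tree: B1–B2, B2–B3

Every bag has size at most 5, so the width is 5 − 1 = 4 and tw(G) ≤ 4. For the lower bound, the 5 vertices {1, 2, 3, 5, 7} are pairwise adjacent, and any tree decomposition puts a clique entirely inside one bag — forcing width ≥ 4. Therefore the treewidth is 4.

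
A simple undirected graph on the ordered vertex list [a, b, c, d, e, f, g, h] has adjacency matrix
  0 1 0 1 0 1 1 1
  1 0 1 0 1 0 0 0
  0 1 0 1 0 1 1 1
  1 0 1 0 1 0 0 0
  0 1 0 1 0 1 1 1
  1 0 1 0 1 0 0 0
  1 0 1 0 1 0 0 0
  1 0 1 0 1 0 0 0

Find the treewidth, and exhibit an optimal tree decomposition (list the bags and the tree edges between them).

Every bag has size at most 4, so the width is 4 − 1 = 3 and tw(G) ≤ 3. For the lower bound: the 4 vertex sets {e,h}, {b,c}, {a}, {f} are disjoint, each induces a connected subgraph, and every pair is joined by at least one edge of G. Contracting each set to a single vertex therefore yields K_{4} as a minor, and since treewidth is minor-monotone, tw(G) ≥ tw(K_{4}) = 3. Combining the bounds, tw(G) = 3.

Treewidth 3.
Bags: B1 = {a, c, e, h}  B2 = {a, b, c, e}  B3 = {a, c, e, f}  B4 = {a, c, e, g}  B5 = {a, c, d, e}
Tree: B1–B2, B2–B3, B3–B4, B4–B5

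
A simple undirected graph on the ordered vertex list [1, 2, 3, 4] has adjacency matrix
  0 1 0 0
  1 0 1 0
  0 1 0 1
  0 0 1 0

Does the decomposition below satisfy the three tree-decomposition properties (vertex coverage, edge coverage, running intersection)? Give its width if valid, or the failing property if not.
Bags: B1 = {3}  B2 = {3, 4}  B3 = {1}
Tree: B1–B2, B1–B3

No — vertex 2 appears in no bag.

A tree decomposition must satisfy three properties: every vertex lies in some bag; for every edge, both endpoints lie together in some bag; and for every vertex, the bags containing it form a connected subtree. Here vertex 2 appears in no bag, so the decomposition is invalid.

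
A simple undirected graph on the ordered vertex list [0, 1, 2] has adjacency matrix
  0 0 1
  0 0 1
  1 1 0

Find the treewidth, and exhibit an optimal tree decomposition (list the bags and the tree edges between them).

Every bag has size at most 2, so the width is 2 − 1 = 1 and tw(G) ≤ 1. Any graph with an edge has treewidth ≥ 1, and G has the edge 1–2. The upper and lower bounds meet at 1, so that is the treewidth.

Treewidth 1.
One optimal decomposition is:
Bags: B1 = {1, 2}  B2 = {0, 2}
Tree: B1–B2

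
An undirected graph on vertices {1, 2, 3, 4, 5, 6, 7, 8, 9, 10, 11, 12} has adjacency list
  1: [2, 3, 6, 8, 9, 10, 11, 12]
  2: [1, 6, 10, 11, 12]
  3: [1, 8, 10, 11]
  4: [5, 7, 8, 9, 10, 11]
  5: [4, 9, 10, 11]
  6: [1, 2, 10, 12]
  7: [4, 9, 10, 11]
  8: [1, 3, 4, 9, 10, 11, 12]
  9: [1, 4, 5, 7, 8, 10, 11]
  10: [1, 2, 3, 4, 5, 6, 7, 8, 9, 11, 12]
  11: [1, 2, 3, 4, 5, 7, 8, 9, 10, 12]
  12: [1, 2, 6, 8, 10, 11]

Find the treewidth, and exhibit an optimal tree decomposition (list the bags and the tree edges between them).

Treewidth 4.
Bags: B1 = {1, 8, 10, 11, 12}  B2 = {1, 2, 10, 11, 12}  B3 = {1, 8, 9, 10, 11}  B4 = {4, 8, 9, 10, 11}  B5 = {1, 3, 8, 10, 11}  B6 = {4, 5, 9, 10, 11}  B7 = {4, 7, 9, 10, 11}  B8 = {1, 2, 6, 10, 12}
Tree: B1–B2, B1–B3, B3–B4, B3–B5, B4–B6, B6–B7, B2–B8

The largest bag has 5 vertices, giving width 4; this decomposition certifies tw(G) ≤ 4. For the lower bound, the 5 vertices {1, 8, 9, 10, 11} are pairwise adjacent, and any tree decomposition puts a clique entirely inside one bag — forcing width ≥ 4. Hence tw(G) = 4 exactly.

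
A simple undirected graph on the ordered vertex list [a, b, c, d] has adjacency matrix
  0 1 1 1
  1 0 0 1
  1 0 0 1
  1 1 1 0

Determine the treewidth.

A width-2 tree decomposition is:
Bags: B1 = {a, b, d}  B2 = {a, c, d}
Tree: B1–B2
Each bag holds 3 vertices, so the decomposition has width 2, which upper-bounds the treewidth. Conversely, {a, c, d} is a clique of size 3, and the vertices of any clique must share a bag in every tree decomposition; so some bag has ≥ 3 vertices and tw(G) ≥ 2. Combining the bounds, tw(G) = 2.

2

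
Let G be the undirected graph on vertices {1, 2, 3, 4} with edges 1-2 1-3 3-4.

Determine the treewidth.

1

A width-1 tree decomposition is:
Bags: B1 = {3, 4}  B2 = {1, 3}  B3 = {1, 2}
Tree: B1–B2, B2–B3
Every bag has size at most 2, so the width is 2 − 1 = 1 and tw(G) ≤ 1. Any graph with an edge has treewidth ≥ 1, and G has the edge 4–3. Hence tw(G) = 1 exactly.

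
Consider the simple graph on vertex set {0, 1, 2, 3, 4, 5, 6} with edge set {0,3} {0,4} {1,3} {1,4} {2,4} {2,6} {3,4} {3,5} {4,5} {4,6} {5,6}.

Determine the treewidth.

A width-2 tree decomposition is:
Bags: B1 = {3, 4, 5}  B2 = {4, 5, 6}  B3 = {2, 4, 6}  B4 = {1, 3, 4}  B5 = {0, 3, 4}
Tree: B1–B2, B2–B3, B1–B4, B4–B5
Every bag has size at most 3, so the width is 3 − 1 = 2 and tw(G) ≤ 2. Conversely, {2, 4, 6} is a clique of size 3, and the vertices of any clique must share a bag in every tree decomposition; so some bag has ≥ 3 vertices and tw(G) ≥ 2. The upper and lower bounds meet at 2, so that is the treewidth.

2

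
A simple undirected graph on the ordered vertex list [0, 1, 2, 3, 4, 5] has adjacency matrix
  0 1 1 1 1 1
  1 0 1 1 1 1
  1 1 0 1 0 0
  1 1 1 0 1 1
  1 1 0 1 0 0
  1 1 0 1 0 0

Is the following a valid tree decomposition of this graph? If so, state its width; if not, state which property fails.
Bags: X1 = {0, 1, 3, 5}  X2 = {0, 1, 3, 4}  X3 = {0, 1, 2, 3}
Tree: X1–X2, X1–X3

Vertex coverage: the bags together contain {0, 1, 2, 3, 4, 5}, the full vertex set. Edge coverage: each edge of G has both endpoints in at least one bag. Running intersection: for every vertex, the bags containing it form a connected subtree. All three properties hold, so this is a valid tree decomposition of width max|bag| − 1 = 3, and hence tw(G) ≤ 3.

Yes; width 3.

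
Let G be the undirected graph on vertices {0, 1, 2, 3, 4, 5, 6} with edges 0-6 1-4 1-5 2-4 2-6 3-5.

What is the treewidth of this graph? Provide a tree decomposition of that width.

Each bag holds 2 vertices, so the decomposition has width 1, which upper-bounds the treewidth. Any graph with an edge has treewidth ≥ 1, and G has the edge 3–5. Therefore the treewidth is 1.

Treewidth 1.
One optimal decomposition is:
Bags: B1 = {3, 5}  B2 = {1, 5}  B3 = {1, 4}  B4 = {2, 4}  B5 = {2, 6}  B6 = {0, 6}
Tree: B1–B2, B2–B3, B3–B4, B4–B5, B5–B6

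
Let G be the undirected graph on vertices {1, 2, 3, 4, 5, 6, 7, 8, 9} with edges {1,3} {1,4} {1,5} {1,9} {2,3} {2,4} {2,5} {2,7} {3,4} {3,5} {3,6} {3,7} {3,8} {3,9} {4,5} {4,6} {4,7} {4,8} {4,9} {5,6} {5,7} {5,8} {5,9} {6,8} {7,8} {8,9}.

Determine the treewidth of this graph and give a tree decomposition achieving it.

The largest bag has 5 vertices, giving width 4; this decomposition certifies tw(G) ≤ 4. Conversely, {3, 4, 5, 8, 9} is a clique of size 5, and the vertices of any clique must share a bag in every tree decomposition; so some bag has ≥ 5 vertices and tw(G) ≥ 4. Therefore the treewidth is 4.

Treewidth 4.
One such decomposition:
Bags: B1 = {3, 4, 5, 7, 8}  B2 = {2, 3, 4, 5, 7}  B3 = {3, 4, 5, 6, 8}  B4 = {3, 4, 5, 8, 9}  B5 = {1, 3, 4, 5, 9}
Tree: B1–B2, B1–B3, B1–B4, B4–B5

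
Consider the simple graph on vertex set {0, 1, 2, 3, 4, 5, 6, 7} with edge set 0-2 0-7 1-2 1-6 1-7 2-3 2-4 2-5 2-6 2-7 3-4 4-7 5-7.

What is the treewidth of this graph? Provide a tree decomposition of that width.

Treewidth 2.
One optimal decomposition is:
Bags: B1 = {1, 2, 7}  B2 = {2, 4, 7}  B3 = {2, 3, 4}  B4 = {1, 2, 6}  B5 = {0, 2, 7}  B6 = {2, 5, 7}
Tree: B1–B2, B2–B3, B1–B4, B1–B5, B5–B6

Each bag holds 3 vertices, so the decomposition has width 2, which upper-bounds the treewidth. On the other hand G contains the 3-clique {2, 3, 4}. A clique must lie in a single bag of any decomposition, so no decomposition can have width below 2. Hence tw(G) = 2 exactly.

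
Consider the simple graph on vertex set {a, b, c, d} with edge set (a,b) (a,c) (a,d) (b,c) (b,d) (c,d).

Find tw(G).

3

A width-3 tree decomposition is:
Bags: B1 = {a, b, c, d}
Tree: (single bag)
A single bag containing all 4 vertices is trivially a valid decomposition of width 3. For the lower bound, the 4 vertices {a, b, c, d} are pairwise adjacent, and any tree decomposition puts a clique entirely inside one bag — forcing width ≥ 3. Hence tw(G) = 3 exactly.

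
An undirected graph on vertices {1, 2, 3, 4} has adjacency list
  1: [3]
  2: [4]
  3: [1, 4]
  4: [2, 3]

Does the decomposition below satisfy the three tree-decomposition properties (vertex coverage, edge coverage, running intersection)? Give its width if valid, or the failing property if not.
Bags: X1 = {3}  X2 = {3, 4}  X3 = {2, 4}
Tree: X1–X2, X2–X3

A tree decomposition must satisfy three properties: every vertex lies in some bag; for every edge, both endpoints lie together in some bag; and for every vertex, the bags containing it form a connected subtree. Here vertex 1 appears in no bag, so the decomposition is invalid.

No — vertex 1 appears in no bag.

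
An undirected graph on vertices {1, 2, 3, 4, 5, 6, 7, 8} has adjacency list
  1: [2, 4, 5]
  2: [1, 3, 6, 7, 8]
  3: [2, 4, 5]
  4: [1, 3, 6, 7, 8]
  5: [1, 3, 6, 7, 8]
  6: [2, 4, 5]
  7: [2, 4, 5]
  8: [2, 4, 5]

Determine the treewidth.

3

A width-3 tree decomposition is:
Bags: B1 = {2, 4, 5, 6}  B2 = {2, 4, 5, 7}  B3 = {2, 3, 4, 5}  B4 = {1, 2, 4, 5}  B5 = {2, 4, 5, 8}
Tree: B1–B2, B2–B3, B3–B4, B4–B5
Every bag has size at most 4, so the width is 4 − 1 = 3 and tw(G) ≤ 3. For the lower bound: the 4 vertex sets {4,6}, {5,7}, {2}, {3} are disjoint, each induces a connected subgraph, and every pair is joined by at least one edge of G. Contracting each set to a single vertex therefore yields K_{4} as a minor, and since treewidth is minor-monotone, tw(G) ≥ tw(K_{4}) = 3. The upper and lower bounds meet at 3, so that is the treewidth.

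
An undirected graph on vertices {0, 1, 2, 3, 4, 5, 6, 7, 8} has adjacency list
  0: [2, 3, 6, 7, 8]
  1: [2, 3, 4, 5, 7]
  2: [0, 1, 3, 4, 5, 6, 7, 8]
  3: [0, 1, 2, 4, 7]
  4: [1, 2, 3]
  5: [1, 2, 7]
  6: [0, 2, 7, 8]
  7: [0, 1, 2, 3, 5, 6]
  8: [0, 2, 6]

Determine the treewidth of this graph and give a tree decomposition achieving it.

Every bag has size at most 4, so the width is 4 − 1 = 3 and tw(G) ≤ 3. Conversely, {0, 2, 6, 8} is a clique of size 4, and the vertices of any clique must share a bag in every tree decomposition; so some bag has ≥ 4 vertices and tw(G) ≥ 3. Hence tw(G) = 3 exactly.

Treewidth 3.
One optimal decomposition is:
Bags: B1 = {1, 2, 3, 7}  B2 = {0, 2, 3, 7}  B3 = {0, 2, 6, 7}  B4 = {0, 2, 6, 8}  B5 = {1, 2, 5, 7}  B6 = {1, 2, 3, 4}
Tree: B1–B2, B2–B3, B3–B4, B1–B5, B1–B6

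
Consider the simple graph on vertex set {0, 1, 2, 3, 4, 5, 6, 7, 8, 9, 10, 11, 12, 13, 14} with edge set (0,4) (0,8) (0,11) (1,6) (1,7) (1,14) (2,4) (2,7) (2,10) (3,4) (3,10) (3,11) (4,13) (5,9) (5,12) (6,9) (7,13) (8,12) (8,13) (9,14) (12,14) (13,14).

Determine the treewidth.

3

A width-3 tree decomposition is:
Bags: B1 = {5, 6, 9, 12}  B2 = {6, 9, 12, 14}  B3 = {1, 6, 12, 14}  B4 = {1, 8, 12, 14}  B5 = {1, 8, 13, 14}  B6 = {1, 7, 8, 13}  B7 = {0, 7, 8, 13}  B8 = {0, 4, 7, 13}  B9 = {0, 2, 4, 7}  B10 = {0, 2, 4, 11}  B11 = {2, 3, 4, 11}  B12 = {2, 3, 10, 11}
Tree: B1–B2, B2–B3, B3–B4, B4–B5, B5–B6, B6–B7, B7–B8, B8–B9, B9–B10, B10–B11, B11–B12
Every bag has size at most 4, so the width is 4 − 1 = 3 and tw(G) ≤ 3. For the lower bound: the 4 vertex sets {5,6,9}, {12}, {14}, {1,7,8,13} are disjoint, each induces a connected subgraph, and every pair is joined by at least one edge of G. Contracting each set to a single vertex therefore yields K_{4} as a minor, and since treewidth is minor-monotone, tw(G) ≥ tw(K_{4}) = 3. Therefore the treewidth is 3.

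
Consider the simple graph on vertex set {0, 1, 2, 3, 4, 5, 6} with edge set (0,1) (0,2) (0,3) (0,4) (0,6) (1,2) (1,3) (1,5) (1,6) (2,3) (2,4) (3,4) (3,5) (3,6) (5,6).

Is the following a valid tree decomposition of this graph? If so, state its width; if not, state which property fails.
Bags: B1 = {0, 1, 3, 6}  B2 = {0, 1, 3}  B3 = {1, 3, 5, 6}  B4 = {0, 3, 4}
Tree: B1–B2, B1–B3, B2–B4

No — vertex 2 appears in no bag.

A tree decomposition must satisfy three properties: every vertex lies in some bag; for every edge, both endpoints lie together in some bag; and for every vertex, the bags containing it form a connected subtree. Here vertex 2 appears in no bag, so the decomposition is invalid.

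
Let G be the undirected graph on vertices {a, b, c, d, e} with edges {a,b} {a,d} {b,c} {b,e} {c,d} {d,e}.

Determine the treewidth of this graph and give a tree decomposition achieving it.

The largest bag has 3 vertices, giving width 2; this decomposition certifies tw(G) ≤ 2. For the lower bound, G contains the cycle d–c–b–e–d, so G is not a forest; only forests have treewidth ≤ 1, hence tw(G) ≥ 2. Hence tw(G) = 2 exactly.

Treewidth 2.
One optimal decomposition is:
Bags: B1 = {b, c, d}  B2 = {b, d, e}  B3 = {a, b, d}
Tree: B1–B2, B2–B3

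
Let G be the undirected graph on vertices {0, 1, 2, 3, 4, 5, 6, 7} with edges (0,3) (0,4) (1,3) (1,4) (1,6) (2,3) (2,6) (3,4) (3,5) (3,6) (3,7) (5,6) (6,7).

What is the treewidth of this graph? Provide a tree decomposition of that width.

Treewidth 2.
One optimal decomposition is:
Bags: B1 = {1, 3, 6}  B2 = {2, 3, 6}  B3 = {3, 5, 6}  B4 = {1, 3, 4}  B5 = {3, 6, 7}  B6 = {0, 3, 4}
Tree: B1–B2, B2–B3, B1–B4, B2–B5, B4–B6

Every bag has size at most 3, so the width is 3 − 1 = 2 and tw(G) ≤ 2. Conversely, {0, 3, 4} is a clique of size 3, and the vertices of any clique must share a bag in every tree decomposition; so some bag has ≥ 3 vertices and tw(G) ≥ 2. Therefore the treewidth is 2.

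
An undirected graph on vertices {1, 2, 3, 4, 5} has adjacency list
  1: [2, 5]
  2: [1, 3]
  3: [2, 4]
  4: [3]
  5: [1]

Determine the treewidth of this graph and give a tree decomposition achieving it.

Every bag has size at most 2, so the width is 2 − 1 = 1 and tw(G) ≤ 1. G has an edge, so its treewidth is at least 1. The upper and lower bounds meet at 1, so that is the treewidth.

Treewidth 1.
One such decomposition:
Bags: B1 = {2, 3}  B2 = {1, 2}  B3 = {1, 5}  B4 = {3, 4}
Tree: B1–B2, B2–B3, B1–B4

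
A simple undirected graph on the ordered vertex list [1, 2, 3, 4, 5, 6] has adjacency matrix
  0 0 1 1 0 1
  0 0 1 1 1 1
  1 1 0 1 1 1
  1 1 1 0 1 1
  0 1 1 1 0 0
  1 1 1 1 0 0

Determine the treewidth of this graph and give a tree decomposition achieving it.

Treewidth 3.
One optimal decomposition is:
Bags: B1 = {2, 3, 4, 5}  B2 = {2, 3, 4, 6}  B3 = {1, 3, 4, 6}
Tree: B1–B2, B2–B3

Each bag holds 4 vertices, so the decomposition has width 3, which upper-bounds the treewidth. Conversely, {1, 3, 4, 6} is a clique of size 4, and the vertices of any clique must share a bag in every tree decomposition; so some bag has ≥ 4 vertices and tw(G) ≥ 3. Therefore the treewidth is 3.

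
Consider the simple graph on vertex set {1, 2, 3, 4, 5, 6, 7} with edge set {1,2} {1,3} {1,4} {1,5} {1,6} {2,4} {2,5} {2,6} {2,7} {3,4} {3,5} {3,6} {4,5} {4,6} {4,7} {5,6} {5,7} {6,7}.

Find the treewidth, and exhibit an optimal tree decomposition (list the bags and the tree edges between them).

Every bag has size at most 5, so the width is 5 − 1 = 4 and tw(G) ≤ 4. Conversely, {1, 2, 4, 5, 6} is a clique of size 5, and the vertices of any clique must share a bag in every tree decomposition; so some bag has ≥ 5 vertices and tw(G) ≥ 4. The upper and lower bounds meet at 4, so that is the treewidth.

Treewidth 4.
One such decomposition:
Bags: B1 = {1, 2, 4, 5, 6}  B2 = {2, 4, 5, 6, 7}  B3 = {1, 3, 4, 5, 6}
Tree: B1–B2, B1–B3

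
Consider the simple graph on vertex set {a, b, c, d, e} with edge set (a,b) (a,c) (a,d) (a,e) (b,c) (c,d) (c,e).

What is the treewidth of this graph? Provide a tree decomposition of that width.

Treewidth 2.
Bags: B1 = {a, c, d}  B2 = {a, c, e}  B3 = {a, b, c}
Tree: B1–B2, B2–B3

Each bag holds 3 vertices, so the decomposition has width 2, which upper-bounds the treewidth. On the other hand G contains the 3-clique {a, c, d}. A clique must lie in a single bag of any decomposition, so no decomposition can have width below 2. Therefore the treewidth is 2.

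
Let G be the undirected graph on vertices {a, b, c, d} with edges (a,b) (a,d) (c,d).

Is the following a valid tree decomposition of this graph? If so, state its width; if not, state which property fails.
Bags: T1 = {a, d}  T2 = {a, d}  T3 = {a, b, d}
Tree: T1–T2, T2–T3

A tree decomposition must satisfy three properties: every vertex lies in some bag; for every edge, both endpoints lie together in some bag; and for every vertex, the bags containing it form a connected subtree. Here vertex c appears in no bag, so the decomposition is invalid.

No — vertex c appears in no bag.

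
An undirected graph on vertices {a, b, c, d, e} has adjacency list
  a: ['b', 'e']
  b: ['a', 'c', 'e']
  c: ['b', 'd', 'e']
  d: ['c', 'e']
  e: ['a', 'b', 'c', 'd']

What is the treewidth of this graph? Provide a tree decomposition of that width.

Each bag holds 3 vertices, so the decomposition has width 2, which upper-bounds the treewidth. For the lower bound, the 3 vertices {c, d, e} are pairwise adjacent, and any tree decomposition puts a clique entirely inside one bag — forcing width ≥ 2. Therefore the treewidth is 2.

Treewidth 2.
One such decomposition:
Bags: B1 = {a, b, e}  B2 = {b, c, e}  B3 = {c, d, e}
Tree: B1–B2, B2–B3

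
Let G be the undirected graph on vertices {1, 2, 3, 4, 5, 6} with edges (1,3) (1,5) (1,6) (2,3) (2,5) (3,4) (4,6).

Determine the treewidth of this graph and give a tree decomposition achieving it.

Each bag holds 3 vertices, so the decomposition has width 2, which upper-bounds the treewidth. The edges 2–5–1–3–2 form a cycle, so G is not a tree and its treewidth is at least 2. The upper and lower bounds meet at 2, so that is the treewidth.

Treewidth 2.
One such decomposition:
Bags: B1 = {2, 3, 5}  B2 = {1, 3, 5}  B3 = {1, 3, 4}  B4 = {1, 4, 6}
Tree: B1–B2, B2–B3, B3–B4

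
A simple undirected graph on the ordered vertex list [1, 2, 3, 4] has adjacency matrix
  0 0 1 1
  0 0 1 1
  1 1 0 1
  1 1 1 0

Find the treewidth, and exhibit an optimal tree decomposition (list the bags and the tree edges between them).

Each bag holds 3 vertices, so the decomposition has width 2, which upper-bounds the treewidth. Conversely, {1, 3, 4} is a clique of size 3, and the vertices of any clique must share a bag in every tree decomposition; so some bag has ≥ 3 vertices and tw(G) ≥ 2. The upper and lower bounds meet at 2, so that is the treewidth.

Treewidth 2.
One optimal decomposition is:
Bags: B1 = {1, 3, 4}  B2 = {2, 3, 4}
Tree: B1–B2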